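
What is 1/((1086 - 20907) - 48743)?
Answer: -1/68564 ≈ -1.4585e-5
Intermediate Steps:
1/((1086 - 20907) - 48743) = 1/(-19821 - 48743) = 1/(-68564) = -1/68564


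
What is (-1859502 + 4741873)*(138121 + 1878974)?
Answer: 5814016132245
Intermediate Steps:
(-1859502 + 4741873)*(138121 + 1878974) = 2882371*2017095 = 5814016132245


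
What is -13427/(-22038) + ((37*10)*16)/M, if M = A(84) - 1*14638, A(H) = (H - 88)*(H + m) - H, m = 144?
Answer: 39726379/172271046 ≈ 0.23060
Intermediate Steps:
A(H) = -H + (-88 + H)*(144 + H) (A(H) = (H - 88)*(H + 144) - H = (-88 + H)*(144 + H) - H = -H + (-88 + H)*(144 + H))
M = -15634 (M = (-12672 + 84**2 + 55*84) - 1*14638 = (-12672 + 7056 + 4620) - 14638 = -996 - 14638 = -15634)
-13427/(-22038) + ((37*10)*16)/M = -13427/(-22038) + ((37*10)*16)/(-15634) = -13427*(-1/22038) + (370*16)*(-1/15634) = 13427/22038 + 5920*(-1/15634) = 13427/22038 - 2960/7817 = 39726379/172271046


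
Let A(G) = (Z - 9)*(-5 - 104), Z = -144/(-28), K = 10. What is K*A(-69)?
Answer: 29430/7 ≈ 4204.3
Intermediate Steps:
Z = 36/7 (Z = -144*(-1/28) = 36/7 ≈ 5.1429)
A(G) = 2943/7 (A(G) = (36/7 - 9)*(-5 - 104) = -27/7*(-109) = 2943/7)
K*A(-69) = 10*(2943/7) = 29430/7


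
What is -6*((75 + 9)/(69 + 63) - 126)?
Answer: 8274/11 ≈ 752.18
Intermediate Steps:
-6*((75 + 9)/(69 + 63) - 126) = -6*(84/132 - 126) = -6*(84*(1/132) - 126) = -6*(7/11 - 126) = -6*(-1379/11) = 8274/11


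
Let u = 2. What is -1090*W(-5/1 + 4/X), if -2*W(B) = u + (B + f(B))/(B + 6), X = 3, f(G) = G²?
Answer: 70850/21 ≈ 3373.8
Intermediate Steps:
W(B) = -1 - (B + B²)/(2*(6 + B)) (W(B) = -(2 + (B + B²)/(B + 6))/2 = -(2 + (B + B²)/(6 + B))/2 = -1 - (B + B²)/(2*(6 + B)))
-1090*W(-5/1 + 4/X) = -545*(-12 - (-5/1 + 4/3)² - 3*(-5/1 + 4/3))/(6 + (-5/1 + 4/3)) = -545*(-12 - (-5*1 + 4*(⅓))² - 3*(-5*1 + 4*(⅓)))/(6 + (-5*1 + 4*(⅓))) = -545*(-12 - (-5 + 4/3)² - 3*(-5 + 4/3))/(6 + (-5 + 4/3)) = -545*(-12 - (-11/3)² - 3*(-11/3))/(6 - 11/3) = -545*(-12 - 1*121/9 + 11)/7/3 = -545*3*(-12 - 121/9 + 11)/7 = -545*3*(-130)/(7*9) = -1090*(-65/21) = 70850/21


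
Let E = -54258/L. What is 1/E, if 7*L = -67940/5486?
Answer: 16985/520903929 ≈ 3.2607e-5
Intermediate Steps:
L = -33970/19201 (L = (-67940/5486)/7 = (-67940*1/5486)/7 = (⅐)*(-33970/2743) = -33970/19201 ≈ -1.7692)
E = 520903929/16985 (E = -54258/(-33970/19201) = -54258*(-19201/33970) = 520903929/16985 ≈ 30668.)
1/E = 1/(520903929/16985) = 16985/520903929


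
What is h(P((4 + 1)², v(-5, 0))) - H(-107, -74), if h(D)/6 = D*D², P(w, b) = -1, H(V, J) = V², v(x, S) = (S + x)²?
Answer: -11455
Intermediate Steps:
h(D) = 6*D³ (h(D) = 6*(D*D²) = 6*D³)
h(P((4 + 1)², v(-5, 0))) - H(-107, -74) = 6*(-1)³ - 1*(-107)² = 6*(-1) - 1*11449 = -6 - 11449 = -11455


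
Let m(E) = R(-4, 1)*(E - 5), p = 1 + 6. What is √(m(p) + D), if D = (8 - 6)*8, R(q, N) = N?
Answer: 3*√2 ≈ 4.2426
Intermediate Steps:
p = 7
m(E) = -5 + E (m(E) = 1*(E - 5) = 1*(-5 + E) = -5 + E)
D = 16 (D = 2*8 = 16)
√(m(p) + D) = √((-5 + 7) + 16) = √(2 + 16) = √18 = 3*√2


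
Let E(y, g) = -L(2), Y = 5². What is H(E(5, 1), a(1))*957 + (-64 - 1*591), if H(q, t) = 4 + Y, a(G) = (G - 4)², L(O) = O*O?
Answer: 27098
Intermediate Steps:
L(O) = O²
a(G) = (-4 + G)²
Y = 25
E(y, g) = -4 (E(y, g) = -1*2² = -1*4 = -4)
H(q, t) = 29 (H(q, t) = 4 + 25 = 29)
H(E(5, 1), a(1))*957 + (-64 - 1*591) = 29*957 + (-64 - 1*591) = 27753 + (-64 - 591) = 27753 - 655 = 27098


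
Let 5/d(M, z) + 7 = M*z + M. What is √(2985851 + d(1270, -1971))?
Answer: 2*√4672512424441135941/2501907 ≈ 1728.0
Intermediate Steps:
d(M, z) = 5/(-7 + M + M*z) (d(M, z) = 5/(-7 + (M*z + M)) = 5/(-7 + (M + M*z)) = 5/(-7 + M + M*z))
√(2985851 + d(1270, -1971)) = √(2985851 + 5/(-7 + 1270 + 1270*(-1971))) = √(2985851 + 5/(-7 + 1270 - 2503170)) = √(2985851 + 5/(-2501907)) = √(2985851 + 5*(-1/2501907)) = √(2985851 - 5/2501907) = √(7470321517852/2501907) = 2*√4672512424441135941/2501907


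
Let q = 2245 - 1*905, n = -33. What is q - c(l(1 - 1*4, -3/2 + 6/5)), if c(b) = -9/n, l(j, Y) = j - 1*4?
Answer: 14737/11 ≈ 1339.7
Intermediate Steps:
l(j, Y) = -4 + j (l(j, Y) = j - 4 = -4 + j)
q = 1340 (q = 2245 - 905 = 1340)
c(b) = 3/11 (c(b) = -9/(-33) = -9*(-1/33) = 3/11)
q - c(l(1 - 1*4, -3/2 + 6/5)) = 1340 - 1*3/11 = 1340 - 3/11 = 14737/11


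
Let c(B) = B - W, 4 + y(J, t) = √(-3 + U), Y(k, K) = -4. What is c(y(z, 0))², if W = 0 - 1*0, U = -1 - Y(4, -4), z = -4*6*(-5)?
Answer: 16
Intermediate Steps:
z = 120 (z = -24*(-5) = 120)
U = 3 (U = -1 - 1*(-4) = -1 + 4 = 3)
W = 0 (W = 0 + 0 = 0)
y(J, t) = -4 (y(J, t) = -4 + √(-3 + 3) = -4 + √0 = -4 + 0 = -4)
c(B) = B (c(B) = B - 1*0 = B + 0 = B)
c(y(z, 0))² = (-4)² = 16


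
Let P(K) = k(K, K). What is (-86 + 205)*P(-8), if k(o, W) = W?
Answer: -952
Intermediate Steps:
P(K) = K
(-86 + 205)*P(-8) = (-86 + 205)*(-8) = 119*(-8) = -952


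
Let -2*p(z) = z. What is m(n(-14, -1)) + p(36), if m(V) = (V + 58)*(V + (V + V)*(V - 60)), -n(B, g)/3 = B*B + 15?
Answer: -504105393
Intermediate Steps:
n(B, g) = -45 - 3*B² (n(B, g) = -3*(B*B + 15) = -3*(B² + 15) = -3*(15 + B²) = -45 - 3*B²)
p(z) = -z/2
m(V) = (58 + V)*(V + 2*V*(-60 + V)) (m(V) = (58 + V)*(V + (2*V)*(-60 + V)) = (58 + V)*(V + 2*V*(-60 + V)))
m(n(-14, -1)) + p(36) = (-45 - 3*(-14)²)*(-6902 - 3*(-45 - 3*(-14)²) + 2*(-45 - 3*(-14)²)²) - ½*36 = (-45 - 3*196)*(-6902 - 3*(-45 - 3*196) + 2*(-45 - 3*196)²) - 18 = (-45 - 588)*(-6902 - 3*(-45 - 588) + 2*(-45 - 588)²) - 18 = -633*(-6902 - 3*(-633) + 2*(-633)²) - 18 = -633*(-6902 + 1899 + 2*400689) - 18 = -633*(-6902 + 1899 + 801378) - 18 = -633*796375 - 18 = -504105375 - 18 = -504105393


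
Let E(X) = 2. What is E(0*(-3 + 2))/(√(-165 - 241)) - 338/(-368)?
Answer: 169/184 - I*√406/203 ≈ 0.91848 - 0.099258*I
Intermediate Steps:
E(0*(-3 + 2))/(√(-165 - 241)) - 338/(-368) = 2/(√(-165 - 241)) - 338/(-368) = 2/(√(-406)) - 338*(-1/368) = 2/((I*√406)) + 169/184 = 2*(-I*√406/406) + 169/184 = -I*√406/203 + 169/184 = 169/184 - I*√406/203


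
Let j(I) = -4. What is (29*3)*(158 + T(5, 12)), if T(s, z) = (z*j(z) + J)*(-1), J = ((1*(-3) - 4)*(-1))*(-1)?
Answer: 18531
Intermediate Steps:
J = -7 (J = ((-3 - 4)*(-1))*(-1) = -7*(-1)*(-1) = 7*(-1) = -7)
T(s, z) = 7 + 4*z (T(s, z) = (z*(-4) - 7)*(-1) = (-4*z - 7)*(-1) = (-7 - 4*z)*(-1) = 7 + 4*z)
(29*3)*(158 + T(5, 12)) = (29*3)*(158 + (7 + 4*12)) = 87*(158 + (7 + 48)) = 87*(158 + 55) = 87*213 = 18531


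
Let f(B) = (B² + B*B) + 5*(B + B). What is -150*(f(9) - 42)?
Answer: -31500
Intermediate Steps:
f(B) = 2*B² + 10*B (f(B) = (B² + B²) + 5*(2*B) = 2*B² + 10*B)
-150*(f(9) - 42) = -150*(2*9*(5 + 9) - 42) = -150*(2*9*14 - 42) = -150*(252 - 42) = -150*210 = -31500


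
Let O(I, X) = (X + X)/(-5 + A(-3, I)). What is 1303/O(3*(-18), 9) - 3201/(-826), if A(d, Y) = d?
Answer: -4276303/7434 ≈ -575.24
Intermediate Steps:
O(I, X) = -X/4 (O(I, X) = (X + X)/(-5 - 3) = (2*X)/(-8) = (2*X)*(-⅛) = -X/4)
1303/O(3*(-18), 9) - 3201/(-826) = 1303/((-¼*9)) - 3201/(-826) = 1303/(-9/4) - 3201*(-1/826) = 1303*(-4/9) + 3201/826 = -5212/9 + 3201/826 = -4276303/7434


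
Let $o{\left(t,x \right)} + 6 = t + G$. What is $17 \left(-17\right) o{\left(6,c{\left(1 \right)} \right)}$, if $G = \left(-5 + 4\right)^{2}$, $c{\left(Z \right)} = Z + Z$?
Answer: $-289$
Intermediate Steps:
$c{\left(Z \right)} = 2 Z$
$G = 1$ ($G = \left(-1\right)^{2} = 1$)
$o{\left(t,x \right)} = -5 + t$ ($o{\left(t,x \right)} = -6 + \left(t + 1\right) = -6 + \left(1 + t\right) = -5 + t$)
$17 \left(-17\right) o{\left(6,c{\left(1 \right)} \right)} = 17 \left(-17\right) \left(-5 + 6\right) = \left(-289\right) 1 = -289$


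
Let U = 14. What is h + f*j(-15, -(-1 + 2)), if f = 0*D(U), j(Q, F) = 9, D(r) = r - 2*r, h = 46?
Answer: 46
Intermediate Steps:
D(r) = -r
f = 0 (f = 0*(-1*14) = 0*(-14) = 0)
h + f*j(-15, -(-1 + 2)) = 46 + 0*9 = 46 + 0 = 46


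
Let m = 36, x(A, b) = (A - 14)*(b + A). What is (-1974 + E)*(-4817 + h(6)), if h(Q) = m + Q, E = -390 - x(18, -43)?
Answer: 10810600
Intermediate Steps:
x(A, b) = (-14 + A)*(A + b)
E = -290 (E = -390 - (18² - 14*18 - 14*(-43) + 18*(-43)) = -390 - (324 - 252 + 602 - 774) = -390 - 1*(-100) = -390 + 100 = -290)
h(Q) = 36 + Q
(-1974 + E)*(-4817 + h(6)) = (-1974 - 290)*(-4817 + (36 + 6)) = -2264*(-4817 + 42) = -2264*(-4775) = 10810600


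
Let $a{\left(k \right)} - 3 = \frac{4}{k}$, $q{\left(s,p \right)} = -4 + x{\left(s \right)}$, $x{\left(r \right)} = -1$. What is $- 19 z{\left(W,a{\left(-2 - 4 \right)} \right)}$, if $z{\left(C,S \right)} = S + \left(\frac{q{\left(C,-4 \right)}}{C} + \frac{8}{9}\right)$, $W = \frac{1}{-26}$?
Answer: $- \frac{22781}{9} \approx -2531.2$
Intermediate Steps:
$q{\left(s,p \right)} = -5$ ($q{\left(s,p \right)} = -4 - 1 = -5$)
$a{\left(k \right)} = 3 + \frac{4}{k}$
$W = - \frac{1}{26} \approx -0.038462$
$z{\left(C,S \right)} = \frac{8}{9} + S - \frac{5}{C}$ ($z{\left(C,S \right)} = S + \left(- \frac{5}{C} + \frac{8}{9}\right) = S + \left(\frac{8}{9} - \frac{5}{C}\right) = \frac{8}{9} + S - \frac{5}{C}$)
$- 19 z{\left(W,a{\left(-2 - 4 \right)} \right)} = - 19 \left(\frac{8}{9} + \left(3 + \frac{4}{-2 - 4}\right) - \frac{5}{- \frac{1}{26}}\right) = - 19 \left(\frac{8}{9} + \left(3 + \frac{4}{-6}\right) - -130\right) = - 19 \left(\frac{8}{9} + \left(3 + 4 \left(- \frac{1}{6}\right)\right) + 130\right) = - 19 \left(\frac{8}{9} + \left(3 - \frac{2}{3}\right) + 130\right) = - 19 \left(\frac{8}{9} + \frac{7}{3} + 130\right) = \left(-19\right) \frac{1199}{9} = - \frac{22781}{9}$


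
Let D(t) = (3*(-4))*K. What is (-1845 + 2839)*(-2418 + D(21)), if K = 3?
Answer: -2439276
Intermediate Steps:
D(t) = -36 (D(t) = (3*(-4))*3 = -12*3 = -36)
(-1845 + 2839)*(-2418 + D(21)) = (-1845 + 2839)*(-2418 - 36) = 994*(-2454) = -2439276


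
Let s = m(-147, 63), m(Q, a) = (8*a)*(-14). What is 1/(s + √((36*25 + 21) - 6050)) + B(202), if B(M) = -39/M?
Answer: -1943323647/10058037530 - I*√5129/49792265 ≈ -0.19321 - 1.4383e-6*I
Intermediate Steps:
m(Q, a) = -112*a
s = -7056 (s = -112*63 = -7056)
1/(s + √((36*25 + 21) - 6050)) + B(202) = 1/(-7056 + √((36*25 + 21) - 6050)) - 39/202 = 1/(-7056 + √((900 + 21) - 6050)) - 39*1/202 = 1/(-7056 + √(921 - 6050)) - 39/202 = 1/(-7056 + √(-5129)) - 39/202 = 1/(-7056 + I*√5129) - 39/202 = -39/202 + 1/(-7056 + I*√5129)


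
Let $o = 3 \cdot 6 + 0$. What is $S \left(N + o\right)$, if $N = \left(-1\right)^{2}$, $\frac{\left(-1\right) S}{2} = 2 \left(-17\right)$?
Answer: $1292$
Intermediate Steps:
$o = 18$ ($o = 18 + 0 = 18$)
$S = 68$ ($S = - 2 \cdot 2 \left(-17\right) = \left(-2\right) \left(-34\right) = 68$)
$N = 1$
$S \left(N + o\right) = 68 \left(1 + 18\right) = 68 \cdot 19 = 1292$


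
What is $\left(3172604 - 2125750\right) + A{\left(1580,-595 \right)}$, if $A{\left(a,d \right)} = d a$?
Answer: $106754$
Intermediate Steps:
$A{\left(a,d \right)} = a d$
$\left(3172604 - 2125750\right) + A{\left(1580,-595 \right)} = \left(3172604 - 2125750\right) + 1580 \left(-595\right) = 1046854 - 940100 = 106754$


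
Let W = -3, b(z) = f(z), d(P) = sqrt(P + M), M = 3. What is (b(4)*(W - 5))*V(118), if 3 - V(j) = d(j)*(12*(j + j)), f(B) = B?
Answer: 996768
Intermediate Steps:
d(P) = sqrt(3 + P) (d(P) = sqrt(P + 3) = sqrt(3 + P))
b(z) = z
V(j) = 3 - 24*j*sqrt(3 + j) (V(j) = 3 - sqrt(3 + j)*12*(j + j) = 3 - sqrt(3 + j)*12*(2*j) = 3 - sqrt(3 + j)*24*j = 3 - 24*j*sqrt(3 + j))
(b(4)*(W - 5))*V(118) = (4*(-3 - 5))*(3 - 24*118*sqrt(3 + 118)) = (4*(-8))*(3 - 24*118*sqrt(121)) = -32*(3 - 24*118*11) = -32*(3 - 31152) = -32*(-31149) = 996768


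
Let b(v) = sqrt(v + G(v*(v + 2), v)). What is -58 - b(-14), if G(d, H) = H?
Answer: -58 - 2*I*sqrt(7) ≈ -58.0 - 5.2915*I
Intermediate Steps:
b(v) = sqrt(2)*sqrt(v) (b(v) = sqrt(v + v) = sqrt(2*v) = sqrt(2)*sqrt(v))
-58 - b(-14) = -58 - sqrt(2)*sqrt(-14) = -58 - sqrt(2)*I*sqrt(14) = -58 - 2*I*sqrt(7)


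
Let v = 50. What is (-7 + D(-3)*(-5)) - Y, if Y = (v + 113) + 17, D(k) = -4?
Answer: -167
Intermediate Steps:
Y = 180 (Y = (50 + 113) + 17 = 163 + 17 = 180)
(-7 + D(-3)*(-5)) - Y = (-7 - 4*(-5)) - 1*180 = (-7 + 20) - 180 = 13 - 180 = -167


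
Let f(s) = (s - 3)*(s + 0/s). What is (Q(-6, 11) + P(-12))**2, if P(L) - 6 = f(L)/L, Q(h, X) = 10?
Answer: 1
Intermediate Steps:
f(s) = s*(-3 + s) (f(s) = (-3 + s)*(s + 0) = (-3 + s)*s = s*(-3 + s))
P(L) = 3 + L (P(L) = 6 + (L*(-3 + L))/L = 6 + (-3 + L) = 3 + L)
(Q(-6, 11) + P(-12))**2 = (10 + (3 - 12))**2 = (10 - 9)**2 = 1**2 = 1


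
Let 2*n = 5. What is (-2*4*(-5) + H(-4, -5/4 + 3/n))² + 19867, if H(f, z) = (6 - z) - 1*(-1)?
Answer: 8832281/400 ≈ 22081.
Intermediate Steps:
n = 5/2 (n = (½)*5 = 5/2 ≈ 2.5000)
H(f, z) = 7 - z (H(f, z) = (6 - z) + 1 = 7 - z)
(-2*4*(-5) + H(-4, -5/4 + 3/n))² + 19867 = (-2*4*(-5) + (7 - (-5/4 + 3/(5/2))))² + 19867 = (-8*(-5) + (7 - (-5*¼ + 3*(⅖))))² + 19867 = (40 + (7 - (-5/4 + 6/5)))² + 19867 = (40 + (7 - 1*(-1/20)))² + 19867 = (40 + (7 + 1/20))² + 19867 = (40 + 141/20)² + 19867 = (941/20)² + 19867 = 885481/400 + 19867 = 8832281/400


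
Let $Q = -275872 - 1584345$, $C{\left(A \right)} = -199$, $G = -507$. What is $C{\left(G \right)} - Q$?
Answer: $1860018$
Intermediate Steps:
$Q = -1860217$ ($Q = -275872 - 1584345 = -1860217$)
$C{\left(G \right)} - Q = -199 - -1860217 = -199 + 1860217 = 1860018$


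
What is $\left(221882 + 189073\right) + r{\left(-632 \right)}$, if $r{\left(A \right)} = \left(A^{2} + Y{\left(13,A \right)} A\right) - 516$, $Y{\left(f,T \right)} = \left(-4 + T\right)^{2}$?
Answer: $-254831609$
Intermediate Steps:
$r{\left(A \right)} = -516 + A^{2} + A \left(-4 + A\right)^{2}$ ($r{\left(A \right)} = \left(A^{2} + \left(-4 + A\right)^{2} A\right) - 516 = \left(A^{2} + A \left(-4 + A\right)^{2}\right) - 516 = -516 + A^{2} + A \left(-4 + A\right)^{2}$)
$\left(221882 + 189073\right) + r{\left(-632 \right)} = \left(221882 + 189073\right) - \left(516 - 399424 + 632 \left(-4 - 632\right)^{2}\right) = 410955 - \left(-398908 + 255641472\right) = 410955 - 255242564 = -254831609$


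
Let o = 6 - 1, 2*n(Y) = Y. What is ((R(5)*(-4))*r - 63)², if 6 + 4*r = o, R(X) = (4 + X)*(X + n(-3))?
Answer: 3969/4 ≈ 992.25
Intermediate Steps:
n(Y) = Y/2
R(X) = (4 + X)*(-3/2 + X) (R(X) = (4 + X)*(X + (½)*(-3)) = (4 + X)*(X - 3/2) = (4 + X)*(-3/2 + X))
o = 5
r = -¼ (r = -3/2 + (¼)*5 = -3/2 + 5/4 = -¼ ≈ -0.25000)
((R(5)*(-4))*r - 63)² = (((-6 + 5² + (5/2)*5)*(-4))*(-¼) - 63)² = (((-6 + 25 + 25/2)*(-4))*(-¼) - 63)² = (((63/2)*(-4))*(-¼) - 63)² = (-126*(-¼) - 63)² = (63/2 - 63)² = (-63/2)² = 3969/4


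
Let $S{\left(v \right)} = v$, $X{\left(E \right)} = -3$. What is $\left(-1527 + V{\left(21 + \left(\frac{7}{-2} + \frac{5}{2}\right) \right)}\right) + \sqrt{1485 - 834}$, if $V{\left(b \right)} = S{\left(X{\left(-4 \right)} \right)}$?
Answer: $-1530 + \sqrt{651} \approx -1504.5$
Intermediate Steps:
$V{\left(b \right)} = -3$
$\left(-1527 + V{\left(21 + \left(\frac{7}{-2} + \frac{5}{2}\right) \right)}\right) + \sqrt{1485 - 834} = \left(-1527 - 3\right) + \sqrt{1485 - 834} = -1530 + \sqrt{651}$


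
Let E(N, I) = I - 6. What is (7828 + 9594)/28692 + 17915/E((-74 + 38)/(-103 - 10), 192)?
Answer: 21552403/222363 ≈ 96.924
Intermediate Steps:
E(N, I) = -6 + I
(7828 + 9594)/28692 + 17915/E((-74 + 38)/(-103 - 10), 192) = (7828 + 9594)/28692 + 17915/(-6 + 192) = 17422*(1/28692) + 17915/186 = 8711/14346 + 17915*(1/186) = 8711/14346 + 17915/186 = 21552403/222363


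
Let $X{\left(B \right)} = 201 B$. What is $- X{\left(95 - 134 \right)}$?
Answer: $7839$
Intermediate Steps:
$- X{\left(95 - 134 \right)} = - 201 \left(95 - 134\right) = - 201 \left(-39\right) = \left(-1\right) \left(-7839\right) = 7839$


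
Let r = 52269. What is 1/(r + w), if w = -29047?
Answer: 1/23222 ≈ 4.3063e-5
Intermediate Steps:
1/(r + w) = 1/(52269 - 29047) = 1/23222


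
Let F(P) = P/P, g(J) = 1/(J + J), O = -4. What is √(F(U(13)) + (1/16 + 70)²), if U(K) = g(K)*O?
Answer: √1256897/16 ≈ 70.070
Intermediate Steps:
g(J) = 1/(2*J)
U(K) = -2/K (U(K) = (1/(2*K))*(-4) = -2/K)
F(P) = 1
√(F(U(13)) + (1/16 + 70)²) = √(1 + (1/16 + 70)²) = √(1 + (1121/16)²) = √(1 + 1256641/256) = √(1256897/256) = √1256897/16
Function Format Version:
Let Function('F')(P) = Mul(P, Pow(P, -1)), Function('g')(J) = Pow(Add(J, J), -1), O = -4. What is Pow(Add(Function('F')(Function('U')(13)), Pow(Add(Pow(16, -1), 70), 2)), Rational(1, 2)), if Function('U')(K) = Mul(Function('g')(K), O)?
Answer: Mul(Rational(1, 16), Pow(1256897, Rational(1, 2))) ≈ 70.070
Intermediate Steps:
Function('g')(J) = Mul(Rational(1, 2), Pow(J, -1)) (Function('g')(J) = Pow(Mul(2, J), -1) = Mul(Rational(1, 2), Pow(J, -1)))
Function('U')(K) = Mul(-2, Pow(K, -1)) (Function('U')(K) = Mul(Mul(Rational(1, 2), Pow(K, -1)), -4) = Mul(-2, Pow(K, -1)))
Function('F')(P) = 1
Pow(Add(Function('F')(Function('U')(13)), Pow(Add(Pow(16, -1), 70), 2)), Rational(1, 2)) = Pow(Add(1, Pow(Add(Pow(16, -1), 70), 2)), Rational(1, 2)) = Pow(Add(1, Pow(Add(Rational(1, 16), 70), 2)), Rational(1, 2)) = Pow(Add(1, Pow(Rational(1121, 16), 2)), Rational(1, 2)) = Pow(Add(1, Rational(1256641, 256)), Rational(1, 2)) = Pow(Rational(1256897, 256), Rational(1, 2)) = Mul(Rational(1, 16), Pow(1256897, Rational(1, 2)))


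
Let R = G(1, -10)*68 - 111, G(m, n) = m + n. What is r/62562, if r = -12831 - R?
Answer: -2018/10427 ≈ -0.19354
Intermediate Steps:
R = -723 (R = (1 - 10)*68 - 111 = -9*68 - 111 = -612 - 111 = -723)
r = -12108 (r = -12831 - 1*(-723) = -12831 + 723 = -12108)
r/62562 = -12108/62562 = -12108*1/62562 = -2018/10427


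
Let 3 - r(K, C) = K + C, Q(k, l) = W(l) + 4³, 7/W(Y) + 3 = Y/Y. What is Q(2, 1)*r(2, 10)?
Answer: -1089/2 ≈ -544.50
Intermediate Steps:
W(Y) = -7/2 (W(Y) = 7/(-3 + Y/Y) = 7/(-3 + 1) = 7/(-2) = 7*(-½) = -7/2)
Q(k, l) = 121/2 (Q(k, l) = -7/2 + 4³ = -7/2 + 64 = 121/2)
r(K, C) = 3 - C - K (r(K, C) = 3 - (K + C) = 3 - (C + K) = 3 + (-C - K) = 3 - C - K)
Q(2, 1)*r(2, 10) = 121*(3 - 1*10 - 1*2)/2 = 121*(3 - 10 - 2)/2 = (121/2)*(-9) = -1089/2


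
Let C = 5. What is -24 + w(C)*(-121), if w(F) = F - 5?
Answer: -24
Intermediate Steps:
w(F) = -5 + F
-24 + w(C)*(-121) = -24 + (-5 + 5)*(-121) = -24 + 0*(-121) = -24 + 0 = -24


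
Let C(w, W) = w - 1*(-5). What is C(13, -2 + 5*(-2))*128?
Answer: 2304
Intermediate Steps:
C(w, W) = 5 + w (C(w, W) = w + 5 = 5 + w)
C(13, -2 + 5*(-2))*128 = (5 + 13)*128 = 18*128 = 2304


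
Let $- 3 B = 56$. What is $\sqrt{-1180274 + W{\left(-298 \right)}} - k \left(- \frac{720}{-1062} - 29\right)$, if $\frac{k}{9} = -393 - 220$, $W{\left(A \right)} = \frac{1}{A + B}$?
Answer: $- \frac{9218907}{59} + \frac{i \sqrt{42607891514}}{190} \approx -1.5625 \cdot 10^{5} + 1086.4 i$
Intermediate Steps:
$B = - \frac{56}{3}$ ($B = \left(- \frac{1}{3}\right) 56 = - \frac{56}{3} \approx -18.667$)
$W{\left(A \right)} = \frac{1}{- \frac{56}{3} + A}$ ($W{\left(A \right)} = \frac{1}{A - \frac{56}{3}} = \frac{1}{- \frac{56}{3} + A}$)
$k = -5517$ ($k = 9 \left(-393 - 220\right) = 9 \left(-613\right) = -5517$)
$\sqrt{-1180274 + W{\left(-298 \right)}} - k \left(- \frac{720}{-1062} - 29\right) = \sqrt{-1180274 + \frac{3}{-56 + 3 \left(-298\right)}} - - 5517 \left(- \frac{720}{-1062} - 29\right) = \sqrt{-1180274 + \frac{3}{-56 - 894}} - - 5517 \left(\left(-720\right) \left(- \frac{1}{1062}\right) - 29\right) = \sqrt{-1180274 + \frac{3}{-950}} - - 5517 \left(\frac{40}{59} - 29\right) = \sqrt{-1180274 + 3 \left(- \frac{1}{950}\right)} - \left(-5517\right) \left(- \frac{1671}{59}\right) = \sqrt{-1180274 - \frac{3}{950}} - \frac{9218907}{59} = \sqrt{- \frac{1121260303}{950}} - \frac{9218907}{59} = \frac{i \sqrt{42607891514}}{190} - \frac{9218907}{59} = - \frac{9218907}{59} + \frac{i \sqrt{42607891514}}{190}$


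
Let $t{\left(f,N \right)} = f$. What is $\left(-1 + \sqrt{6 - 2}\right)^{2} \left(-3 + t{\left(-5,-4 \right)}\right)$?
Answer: $-8$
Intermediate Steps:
$\left(-1 + \sqrt{6 - 2}\right)^{2} \left(-3 + t{\left(-5,-4 \right)}\right) = \left(-1 + \sqrt{6 - 2}\right)^{2} \left(-3 - 5\right) = \left(-1 + \sqrt{4}\right)^{2} \left(-8\right) = \left(-1 + 2\right)^{2} \left(-8\right) = 1^{2} \left(-8\right) = 1 \left(-8\right) = -8$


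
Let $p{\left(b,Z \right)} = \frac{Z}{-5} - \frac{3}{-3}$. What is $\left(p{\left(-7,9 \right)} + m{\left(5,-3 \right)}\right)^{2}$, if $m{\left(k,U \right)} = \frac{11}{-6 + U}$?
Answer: $\frac{8281}{2025} \approx 4.0894$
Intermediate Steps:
$p{\left(b,Z \right)} = 1 - \frac{Z}{5}$ ($p{\left(b,Z \right)} = Z \left(- \frac{1}{5}\right) - -1 = - \frac{Z}{5} + 1 = 1 - \frac{Z}{5}$)
$\left(p{\left(-7,9 \right)} + m{\left(5,-3 \right)}\right)^{2} = \left(\left(1 - \frac{9}{5}\right) + \frac{11}{-6 - 3}\right)^{2} = \left(\left(1 - \frac{9}{5}\right) + \frac{11}{-9}\right)^{2} = \left(- \frac{4}{5} + 11 \left(- \frac{1}{9}\right)\right)^{2} = \left(- \frac{4}{5} - \frac{11}{9}\right)^{2} = \left(- \frac{91}{45}\right)^{2} = \frac{8281}{2025}$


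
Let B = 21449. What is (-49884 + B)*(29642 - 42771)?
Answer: 373323115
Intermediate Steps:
(-49884 + B)*(29642 - 42771) = (-49884 + 21449)*(29642 - 42771) = -28435*(-13129) = 373323115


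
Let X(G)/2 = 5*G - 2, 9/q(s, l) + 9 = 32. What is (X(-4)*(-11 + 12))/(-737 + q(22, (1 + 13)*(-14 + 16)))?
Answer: 506/8471 ≈ 0.059733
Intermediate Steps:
q(s, l) = 9/23 (q(s, l) = 9/(-9 + 32) = 9/23)
X(G) = -4 + 10*G (X(G) = 2*(5*G - 2) = 2*(-2 + 5*G) = -4 + 10*G)
(X(-4)*(-11 + 12))/(-737 + q(22, (1 + 13)*(-14 + 16))) = ((-4 + 10*(-4))*(-11 + 12))/(-737 + 9/23) = ((-4 - 40)*1)/(-16942/23) = -44*1*(-23/16942) = -44*(-23/16942) = 506/8471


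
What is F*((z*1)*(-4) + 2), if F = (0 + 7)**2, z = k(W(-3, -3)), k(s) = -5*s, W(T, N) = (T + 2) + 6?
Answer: 4998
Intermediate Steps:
W(T, N) = 8 + T (W(T, N) = (2 + T) + 6 = 8 + T)
z = -25 (z = -5*(8 - 3) = -5*5 = -25)
F = 49 (F = 7**2 = 49)
F*((z*1)*(-4) + 2) = 49*(-25*1*(-4) + 2) = 49*(-25*(-4) + 2) = 49*(100 + 2) = 49*102 = 4998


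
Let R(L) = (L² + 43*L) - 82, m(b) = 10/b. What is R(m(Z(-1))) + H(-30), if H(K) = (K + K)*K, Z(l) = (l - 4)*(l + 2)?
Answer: 1636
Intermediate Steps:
Z(l) = (-4 + l)*(2 + l)
H(K) = 2*K² (H(K) = (2*K)*K = 2*K²)
R(L) = -82 + L² + 43*L
R(m(Z(-1))) + H(-30) = (-82 + (10/(-8 + (-1)² - 2*(-1)))² + 43*(10/(-8 + (-1)² - 2*(-1)))) + 2*(-30)² = (-82 + (10/(-8 + 1 + 2))² + 43*(10/(-8 + 1 + 2))) + 2*900 = (-82 + (10/(-5))² + 43*(10/(-5))) + 1800 = (-82 + (10*(-⅕))² + 43*(10*(-⅕))) + 1800 = (-82 + (-2)² + 43*(-2)) + 1800 = (-82 + 4 - 86) + 1800 = -164 + 1800 = 1636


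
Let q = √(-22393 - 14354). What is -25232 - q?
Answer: -25232 - 3*I*√4083 ≈ -25232.0 - 191.7*I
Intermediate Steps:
q = 3*I*√4083 (q = √(-36747) = 3*I*√4083 ≈ 191.7*I)
-25232 - q = -25232 - 3*I*√4083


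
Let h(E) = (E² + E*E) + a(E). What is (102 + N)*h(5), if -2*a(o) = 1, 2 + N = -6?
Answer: 4653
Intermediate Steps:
N = -8 (N = -2 - 6 = -8)
a(o) = -½ (a(o) = -½*1 = -½)
h(E) = -½ + 2*E² (h(E) = (E² + E*E) - ½ = (E² + E²) - ½ = 2*E² - ½ = -½ + 2*E²)
(102 + N)*h(5) = (102 - 8)*(-½ + 2*5²) = 94*(-½ + 2*25) = 94*(-½ + 50) = 94*(99/2) = 4653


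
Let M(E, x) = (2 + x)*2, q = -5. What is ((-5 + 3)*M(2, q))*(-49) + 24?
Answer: -564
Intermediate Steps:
M(E, x) = 4 + 2*x
((-5 + 3)*M(2, q))*(-49) + 24 = ((-5 + 3)*(4 + 2*(-5)))*(-49) + 24 = -2*(4 - 10)*(-49) + 24 = -2*(-6)*(-49) + 24 = 12*(-49) + 24 = -588 + 24 = -564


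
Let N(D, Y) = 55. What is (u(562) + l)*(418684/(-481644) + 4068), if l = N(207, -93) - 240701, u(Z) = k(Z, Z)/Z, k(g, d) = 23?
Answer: -84157814898859/85986 ≈ -9.7874e+8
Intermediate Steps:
u(Z) = 23/Z
l = -240646 (l = 55 - 240701 = -240646)
(u(562) + l)*(418684/(-481644) + 4068) = (23/562 - 240646)*(418684/(-481644) + 4068) = (23*(1/562) - 240646)*(418684*(-1/481644) + 4068) = (23/562 - 240646)*(-133/153 + 4068) = -135243029/562*622271/153 = -84157814898859/85986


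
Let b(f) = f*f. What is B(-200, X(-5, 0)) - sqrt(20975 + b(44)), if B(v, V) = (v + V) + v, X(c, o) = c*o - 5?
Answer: -405 - sqrt(22911) ≈ -556.36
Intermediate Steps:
b(f) = f**2
X(c, o) = -5 + c*o
B(v, V) = V + 2*v (B(v, V) = (V + v) + v = V + 2*v)
B(-200, X(-5, 0)) - sqrt(20975 + b(44)) = ((-5 - 5*0) + 2*(-200)) - sqrt(20975 + 44**2) = ((-5 + 0) - 400) - sqrt(20975 + 1936) = (-5 - 400) - sqrt(22911) = -405 - sqrt(22911)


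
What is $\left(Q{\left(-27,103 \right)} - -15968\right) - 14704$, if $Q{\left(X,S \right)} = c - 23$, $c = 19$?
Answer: $1260$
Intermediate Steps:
$Q{\left(X,S \right)} = -4$ ($Q{\left(X,S \right)} = 19 - 23 = -4$)
$\left(Q{\left(-27,103 \right)} - -15968\right) - 14704 = \left(-4 - -15968\right) - 14704 = \left(-4 + 15968\right) - 14704 = 15964 - 14704 = 1260$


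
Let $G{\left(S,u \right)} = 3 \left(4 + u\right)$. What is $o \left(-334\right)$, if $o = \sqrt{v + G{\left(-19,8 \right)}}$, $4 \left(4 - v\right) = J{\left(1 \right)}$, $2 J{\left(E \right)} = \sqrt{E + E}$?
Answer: $- \frac{167 \sqrt{640 - 2 \sqrt{2}}}{2} \approx -2107.7$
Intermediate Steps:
$G{\left(S,u \right)} = 12 + 3 u$
$J{\left(E \right)} = \frac{\sqrt{2} \sqrt{E}}{2}$ ($J{\left(E \right)} = \frac{\sqrt{E + E}}{2} = \frac{\sqrt{2 E}}{2} = \frac{\sqrt{2} \sqrt{E}}{2}$)
$v = 4 - \frac{\sqrt{2}}{8}$ ($v = 4 - \frac{\frac{1}{2} \sqrt{2} \sqrt{1}}{4} = 4 - \frac{\frac{1}{2} \sqrt{2} \cdot 1}{4} = 4 - \frac{\frac{1}{2} \sqrt{2}}{4} = 4 - \frac{\sqrt{2}}{8} \approx 3.8232$)
$o = \sqrt{40 - \frac{\sqrt{2}}{8}}$ ($o = \sqrt{\left(4 - \frac{\sqrt{2}}{8}\right) + \left(12 + 3 \cdot 8\right)} = \sqrt{\left(4 - \frac{\sqrt{2}}{8}\right) + \left(12 + 24\right)} = \sqrt{\left(4 - \frac{\sqrt{2}}{8}\right) + 36} = \sqrt{40 - \frac{\sqrt{2}}{8}} \approx 6.3106$)
$o \left(-334\right) = \frac{\sqrt{640 - 2 \sqrt{2}}}{4} \left(-334\right) = - \frac{167 \sqrt{640 - 2 \sqrt{2}}}{2}$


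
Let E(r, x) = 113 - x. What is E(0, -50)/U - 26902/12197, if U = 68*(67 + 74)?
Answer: -255948265/116944836 ≈ -2.1886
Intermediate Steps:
U = 9588 (U = 68*141 = 9588)
E(0, -50)/U - 26902/12197 = (113 - 1*(-50))/9588 - 26902/12197 = (113 + 50)*(1/9588) - 26902*1/12197 = 163*(1/9588) - 26902/12197 = 163/9588 - 26902/12197 = -255948265/116944836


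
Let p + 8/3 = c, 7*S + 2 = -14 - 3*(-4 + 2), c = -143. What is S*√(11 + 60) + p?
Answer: -437/3 - 10*√71/7 ≈ -157.70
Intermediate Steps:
S = -10/7 (S = -2/7 + (-14 - 3*(-4 + 2))/7 = -2/7 + (-14 - 3*(-2))/7 = -2/7 + (-14 + 6)/7 = -2/7 + (⅐)*(-8) = -2/7 - 8/7 = -10/7 ≈ -1.4286)
p = -437/3 (p = -8/3 - 143 = -437/3 ≈ -145.67)
S*√(11 + 60) + p = -10*√(11 + 60)/7 - 437/3 = -10*√71/7 - 437/3 = -437/3 - 10*√71/7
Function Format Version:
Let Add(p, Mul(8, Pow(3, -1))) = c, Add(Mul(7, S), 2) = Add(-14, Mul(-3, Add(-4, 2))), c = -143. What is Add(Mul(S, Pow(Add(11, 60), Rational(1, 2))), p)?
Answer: Add(Rational(-437, 3), Mul(Rational(-10, 7), Pow(71, Rational(1, 2)))) ≈ -157.70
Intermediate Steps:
S = Rational(-10, 7) (S = Add(Rational(-2, 7), Mul(Rational(1, 7), Add(-14, Mul(-3, Add(-4, 2))))) = Add(Rational(-2, 7), Mul(Rational(1, 7), Add(-14, Mul(-3, -2)))) = Add(Rational(-2, 7), Mul(Rational(1, 7), Add(-14, 6))) = Add(Rational(-2, 7), Mul(Rational(1, 7), -8)) = Add(Rational(-2, 7), Rational(-8, 7)) = Rational(-10, 7) ≈ -1.4286)
p = Rational(-437, 3) (p = Add(Rational(-8, 3), -143) = Rational(-437, 3) ≈ -145.67)
Add(Mul(S, Pow(Add(11, 60), Rational(1, 2))), p) = Add(Mul(Rational(-10, 7), Pow(Add(11, 60), Rational(1, 2))), Rational(-437, 3)) = Add(Mul(Rational(-10, 7), Pow(71, Rational(1, 2))), Rational(-437, 3)) = Add(Rational(-437, 3), Mul(Rational(-10, 7), Pow(71, Rational(1, 2))))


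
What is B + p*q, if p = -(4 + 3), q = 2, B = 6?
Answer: -8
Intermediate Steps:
p = -7 (p = -1*7 = -7)
B + p*q = 6 - 7*2 = 6 - 14 = -8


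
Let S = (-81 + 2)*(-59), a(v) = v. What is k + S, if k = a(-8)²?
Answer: 4725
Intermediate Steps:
S = 4661 (S = -79*(-59) = 4661)
k = 64 (k = (-8)² = 64)
k + S = 64 + 4661 = 4725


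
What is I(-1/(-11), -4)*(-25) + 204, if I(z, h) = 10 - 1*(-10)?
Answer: -296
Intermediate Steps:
I(z, h) = 20 (I(z, h) = 10 + 10 = 20)
I(-1/(-11), -4)*(-25) + 204 = 20*(-25) + 204 = -500 + 204 = -296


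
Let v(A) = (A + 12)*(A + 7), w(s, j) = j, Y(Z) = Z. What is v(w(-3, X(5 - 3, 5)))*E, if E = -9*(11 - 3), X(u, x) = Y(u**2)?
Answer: -12672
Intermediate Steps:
X(u, x) = u**2
E = -72 (E = -9*8 = -72)
v(A) = (7 + A)*(12 + A) (v(A) = (12 + A)*(7 + A) = (7 + A)*(12 + A))
v(w(-3, X(5 - 3, 5)))*E = (84 + ((5 - 3)**2)**2 + 19*(5 - 3)**2)*(-72) = (84 + (2**2)**2 + 19*2**2)*(-72) = (84 + 4**2 + 19*4)*(-72) = (84 + 16 + 76)*(-72) = 176*(-72) = -12672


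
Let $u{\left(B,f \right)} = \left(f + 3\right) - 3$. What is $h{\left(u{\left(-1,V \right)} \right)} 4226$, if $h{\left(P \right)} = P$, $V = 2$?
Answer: $8452$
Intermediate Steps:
$u{\left(B,f \right)} = f$ ($u{\left(B,f \right)} = \left(3 + f\right) - 3 = f$)
$h{\left(u{\left(-1,V \right)} \right)} 4226 = 2 \cdot 4226 = 8452$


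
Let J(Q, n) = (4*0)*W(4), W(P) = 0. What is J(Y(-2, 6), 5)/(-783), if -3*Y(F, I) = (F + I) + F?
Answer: 0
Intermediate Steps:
Y(F, I) = -2*F/3 - I/3 (Y(F, I) = -((F + I) + F)/3 = -(I + 2*F)/3 = -2*F/3 - I/3)
J(Q, n) = 0 (J(Q, n) = (4*0)*0 = 0*0 = 0)
J(Y(-2, 6), 5)/(-783) = 0/(-783) = 0*(-1/783) = 0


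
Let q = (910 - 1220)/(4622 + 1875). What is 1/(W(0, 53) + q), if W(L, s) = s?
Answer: 6497/344031 ≈ 0.018885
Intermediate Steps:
q = -310/6497 ≈ -0.047714
1/(W(0, 53) + q) = 1/(53 - 310/6497) = 1/(344031/6497) = 6497/344031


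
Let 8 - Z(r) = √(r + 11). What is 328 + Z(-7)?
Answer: 334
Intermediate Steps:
Z(r) = 8 - √(11 + r) (Z(r) = 8 - √(r + 11) = 8 - √(11 + r))
328 + Z(-7) = 328 + (8 - √(11 - 7)) = 328 + (8 - √4) = 328 + (8 - 1*2) = 328 + (8 - 2) = 328 + 6 = 334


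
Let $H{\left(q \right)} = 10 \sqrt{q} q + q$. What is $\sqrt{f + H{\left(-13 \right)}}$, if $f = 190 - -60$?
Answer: $\sqrt{237 - 130 i \sqrt{13}} \approx 19.522 - 12.005 i$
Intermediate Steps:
$H{\left(q \right)} = q + 10 q^{\frac{3}{2}}$ ($H{\left(q \right)} = 10 q^{\frac{3}{2}} + q = q + 10 q^{\frac{3}{2}}$)
$f = 250$ ($f = 190 + 60 = 250$)
$\sqrt{f + H{\left(-13 \right)}} = \sqrt{250 - \left(13 - 10 \left(-13\right)^{\frac{3}{2}}\right)} = \sqrt{250 - \left(13 - 10 \left(- 13 i \sqrt{13}\right)\right)} = \sqrt{250 - \left(13 + 130 i \sqrt{13}\right)} = \sqrt{237 - 130 i \sqrt{13}}$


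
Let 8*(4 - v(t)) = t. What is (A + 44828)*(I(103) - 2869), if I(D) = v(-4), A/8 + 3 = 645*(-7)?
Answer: -24875318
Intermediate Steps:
A = -36144 (A = -24 + 8*(645*(-7)) = -24 + 8*(-4515) = -24 - 36120 = -36144)
v(t) = 4 - t/8
I(D) = 9/2 (I(D) = 4 - 1/8*(-4) = 4 + 1/2 = 9/2)
(A + 44828)*(I(103) - 2869) = (-36144 + 44828)*(9/2 - 2869) = 8684*(-5729/2) = -24875318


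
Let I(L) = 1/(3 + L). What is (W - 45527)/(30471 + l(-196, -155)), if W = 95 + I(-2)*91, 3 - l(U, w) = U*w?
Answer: -45341/94 ≈ -482.35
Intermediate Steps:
l(U, w) = 3 - U*w
W = 186 (W = 95 + 91/(3 - 2) = 95 + 91/1 = 95 + 1*91 = 95 + 91 = 186)
(W - 45527)/(30471 + l(-196, -155)) = (186 - 45527)/(30471 + (3 - 1*(-196)*(-155))) = -45341/(30471 + (3 - 30380)) = -45341/(30471 - 30377) = -45341/94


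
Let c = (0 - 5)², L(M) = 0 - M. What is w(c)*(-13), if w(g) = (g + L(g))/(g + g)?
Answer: 0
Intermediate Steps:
L(M) = -M
c = 25 (c = (-5)² = 25)
w(g) = 0 (w(g) = (g - g)/(g + g) = 0/((2*g)) = 0*(1/(2*g)) = 0)
w(c)*(-13) = 0*(-13) = 0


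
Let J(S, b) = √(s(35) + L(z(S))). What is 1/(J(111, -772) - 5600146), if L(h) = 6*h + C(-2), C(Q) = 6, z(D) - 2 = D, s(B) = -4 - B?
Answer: -5600146/31361635220671 - √645/31361635220671 ≈ -1.7857e-7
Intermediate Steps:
z(D) = 2 + D
L(h) = 6 + 6*h (L(h) = 6*h + 6 = 6 + 6*h)
J(S, b) = √(-21 + 6*S) (J(S, b) = √((-4 - 1*35) + (6 + 6*(2 + S))) = √((-4 - 35) + (6 + (12 + 6*S))) = √(-39 + (18 + 6*S)) = √(-21 + 6*S))
1/(J(111, -772) - 5600146) = 1/(√(-21 + 6*111) - 5600146) = 1/(√(-21 + 666) - 5600146) = 1/(√645 - 5600146) = 1/(-5600146 + √645)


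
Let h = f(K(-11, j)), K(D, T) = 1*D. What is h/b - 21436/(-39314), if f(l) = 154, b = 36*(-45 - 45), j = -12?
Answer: 15849571/31844340 ≈ 0.49772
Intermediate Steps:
K(D, T) = D
b = -3240 (b = 36*(-90) = -3240)
h = 154
h/b - 21436/(-39314) = 154/(-3240) - 21436/(-39314) = 154*(-1/3240) - 21436*(-1/39314) = -77/1620 + 10718/19657 = 15849571/31844340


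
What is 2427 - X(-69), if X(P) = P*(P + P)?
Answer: -7095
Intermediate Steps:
X(P) = 2*P**2 (X(P) = P*(2*P) = 2*P**2)
2427 - X(-69) = 2427 - 2*(-69)**2 = 2427 - 2*4761 = 2427 - 1*9522 = 2427 - 9522 = -7095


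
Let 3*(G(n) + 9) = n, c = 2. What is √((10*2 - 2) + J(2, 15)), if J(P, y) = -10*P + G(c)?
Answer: I*√93/3 ≈ 3.2146*I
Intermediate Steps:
G(n) = -9 + n/3
J(P, y) = -25/3 - 10*P (J(P, y) = -10*P + (-9 + (⅓)*2) = -10*P + (-9 + ⅔) = -10*P - 25/3 = -25/3 - 10*P)
√((10*2 - 2) + J(2, 15)) = √((10*2 - 2) + (-25/3 - 10*2)) = √((20 - 2) + (-25/3 - 20)) = √(18 - 85/3) = √(-31/3) = I*√93/3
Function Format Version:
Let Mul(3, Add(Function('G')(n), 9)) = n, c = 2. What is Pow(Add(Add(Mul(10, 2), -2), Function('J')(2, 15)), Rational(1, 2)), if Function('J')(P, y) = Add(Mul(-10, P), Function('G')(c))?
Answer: Mul(Rational(1, 3), I, Pow(93, Rational(1, 2))) ≈ Mul(3.2146, I)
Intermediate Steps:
Function('G')(n) = Add(-9, Mul(Rational(1, 3), n))
Function('J')(P, y) = Add(Rational(-25, 3), Mul(-10, P)) (Function('J')(P, y) = Add(Mul(-10, P), Add(-9, Mul(Rational(1, 3), 2))) = Add(Mul(-10, P), Add(-9, Rational(2, 3))) = Add(Mul(-10, P), Rational(-25, 3)) = Add(Rational(-25, 3), Mul(-10, P)))
Pow(Add(Add(Mul(10, 2), -2), Function('J')(2, 15)), Rational(1, 2)) = Pow(Add(Add(Mul(10, 2), -2), Add(Rational(-25, 3), Mul(-10, 2))), Rational(1, 2)) = Pow(Add(Add(20, -2), Add(Rational(-25, 3), -20)), Rational(1, 2)) = Pow(Add(18, Rational(-85, 3)), Rational(1, 2)) = Pow(Rational(-31, 3), Rational(1, 2)) = Mul(Rational(1, 3), I, Pow(93, Rational(1, 2)))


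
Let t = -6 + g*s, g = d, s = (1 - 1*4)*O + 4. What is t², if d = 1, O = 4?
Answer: 196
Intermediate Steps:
s = -8 (s = (1 - 1*4)*4 + 4 = (1 - 4)*4 + 4 = -3*4 + 4 = -12 + 4 = -8)
g = 1
t = -14 (t = -6 + 1*(-8) = -6 - 8 = -14)
t² = (-14)² = 196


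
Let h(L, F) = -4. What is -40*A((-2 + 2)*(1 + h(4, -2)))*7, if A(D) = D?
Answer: 0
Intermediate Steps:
-40*A((-2 + 2)*(1 + h(4, -2)))*7 = -40*(-2 + 2)*(1 - 4)*7 = -0*(-3)*7 = -40*0*7 = 0*7 = 0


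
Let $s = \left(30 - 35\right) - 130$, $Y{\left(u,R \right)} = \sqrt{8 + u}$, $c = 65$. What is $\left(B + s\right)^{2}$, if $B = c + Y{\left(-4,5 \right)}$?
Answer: $4624$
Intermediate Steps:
$s = -135$ ($s = -5 - 130 = -135$)
$B = 67$ ($B = 65 + \sqrt{8 - 4} = 65 + \sqrt{4} = 65 + 2 = 67$)
$\left(B + s\right)^{2} = \left(67 - 135\right)^{2} = \left(-68\right)^{2} = 4624$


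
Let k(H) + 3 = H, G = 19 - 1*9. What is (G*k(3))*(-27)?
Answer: 0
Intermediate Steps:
G = 10 (G = 19 - 9 = 10)
k(H) = -3 + H
(G*k(3))*(-27) = (10*(-3 + 3))*(-27) = (10*0)*(-27) = 0*(-27) = 0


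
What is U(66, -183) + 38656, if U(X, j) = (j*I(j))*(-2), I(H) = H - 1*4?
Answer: -29786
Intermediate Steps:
I(H) = -4 + H (I(H) = H - 4 = -4 + H)
U(X, j) = -2*j*(-4 + j) (U(X, j) = (j*(-4 + j))*(-2) = -2*j*(-4 + j))
U(66, -183) + 38656 = 2*(-183)*(4 - 1*(-183)) + 38656 = 2*(-183)*(4 + 183) + 38656 = 2*(-183)*187 + 38656 = -68442 + 38656 = -29786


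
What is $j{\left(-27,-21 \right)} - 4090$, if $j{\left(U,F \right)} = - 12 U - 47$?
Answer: $-3813$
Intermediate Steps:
$j{\left(U,F \right)} = -47 - 12 U$
$j{\left(-27,-21 \right)} - 4090 = \left(-47 - -324\right) - 4090 = \left(-47 + 324\right) - 4090 = 277 - 4090 = -3813$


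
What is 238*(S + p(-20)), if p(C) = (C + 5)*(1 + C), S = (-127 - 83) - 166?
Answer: -21658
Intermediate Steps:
S = -376 (S = -210 - 166 = -376)
p(C) = (1 + C)*(5 + C) (p(C) = (5 + C)*(1 + C) = (1 + C)*(5 + C))
238*(S + p(-20)) = 238*(-376 + (5 + (-20)**2 + 6*(-20))) = 238*(-376 + (5 + 400 - 120)) = 238*(-376 + 285) = 238*(-91) = -21658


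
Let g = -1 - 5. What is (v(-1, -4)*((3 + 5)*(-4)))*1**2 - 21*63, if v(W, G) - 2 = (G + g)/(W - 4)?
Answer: -1451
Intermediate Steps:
g = -6
v(W, G) = 2 + (-6 + G)/(-4 + W) (v(W, G) = 2 + (G - 6)/(W - 4) = 2 + (-6 + G)/(-4 + W))
(v(-1, -4)*((3 + 5)*(-4)))*1**2 - 21*63 = (((-14 - 4 + 2*(-1))/(-4 - 1))*((3 + 5)*(-4)))*1**2 - 21*63 = (((-14 - 4 - 2)/(-5))*(8*(-4)))*1 - 1323 = (-1/5*(-20)*(-32))*1 - 1323 = (4*(-32))*1 - 1323 = -128*1 - 1323 = -128 - 1323 = -1451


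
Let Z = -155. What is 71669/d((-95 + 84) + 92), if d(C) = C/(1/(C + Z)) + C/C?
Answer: -5513/461 ≈ -11.959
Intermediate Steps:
d(C) = 1 + C*(-155 + C) (d(C) = C/(1/(C - 155)) + C/C = C/(1/(-155 + C)) + 1 = C*(-155 + C) + 1 = 1 + C*(-155 + C))
71669/d((-95 + 84) + 92) = 71669/(1 + ((-95 + 84) + 92)**2 - 155*((-95 + 84) + 92)) = 71669/(1 + (-11 + 92)**2 - 155*(-11 + 92)) = 71669/(1 + 81**2 - 155*81) = 71669/(1 + 6561 - 12555) = 71669/(-5993) = 71669*(-1/5993) = -5513/461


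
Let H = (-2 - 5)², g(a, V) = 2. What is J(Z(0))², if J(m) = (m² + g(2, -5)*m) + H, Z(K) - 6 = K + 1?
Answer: 12544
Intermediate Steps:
Z(K) = 7 + K (Z(K) = 6 + (K + 1) = 6 + (1 + K) = 7 + K)
H = 49 (H = (-7)² = 49)
J(m) = 49 + m² + 2*m (J(m) = (m² + 2*m) + 49 = 49 + m² + 2*m)
J(Z(0))² = (49 + (7 + 0)² + 2*(7 + 0))² = (49 + 7² + 2*7)² = (49 + 49 + 14)² = 112² = 12544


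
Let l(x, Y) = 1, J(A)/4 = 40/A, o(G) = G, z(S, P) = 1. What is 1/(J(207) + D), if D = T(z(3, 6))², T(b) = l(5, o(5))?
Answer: 207/367 ≈ 0.56403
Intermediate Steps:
J(A) = 160/A (J(A) = 4*(40/A) = 160/A)
T(b) = 1
D = 1 (D = 1² = 1)
1/(J(207) + D) = 1/(160/207 + 1) = 1/(367/207) = 207/367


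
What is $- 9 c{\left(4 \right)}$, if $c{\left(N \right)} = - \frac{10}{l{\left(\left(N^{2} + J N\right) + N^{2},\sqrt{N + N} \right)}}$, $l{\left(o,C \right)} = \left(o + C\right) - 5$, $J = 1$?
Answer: $\frac{2790}{953} - \frac{180 \sqrt{2}}{953} \approx 2.6605$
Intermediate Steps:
$l{\left(o,C \right)} = -5 + C + o$ ($l{\left(o,C \right)} = \left(C + o\right) - 5 = -5 + C + o$)
$c{\left(N \right)} = - \frac{10}{-5 + N + 2 N^{2} + \sqrt{2} \sqrt{N}}$ ($c{\left(N \right)} = - \frac{10}{-5 + \sqrt{N + N} + \left(\left(N^{2} + 1 N\right) + N^{2}\right)} = - \frac{10}{-5 + \sqrt{2 N} + \left(\left(N^{2} + N\right) + N^{2}\right)} = - \frac{10}{-5 + \sqrt{2} \sqrt{N} + \left(\left(N + N^{2}\right) + N^{2}\right)} = - \frac{10}{-5 + \sqrt{2} \sqrt{N} + \left(N + 2 N^{2}\right)} = - \frac{10}{-5 + N + 2 N^{2} + \sqrt{2} \sqrt{N}}$)
$- 9 c{\left(4 \right)} = - 9 \left(- \frac{10}{-5 + 4 \left(1 + 2 \cdot 4\right) + \sqrt{2} \sqrt{4}}\right) = - 9 \left(- \frac{10}{-5 + 4 \left(1 + 8\right) + \sqrt{2} \cdot 2}\right) = - 9 \left(- \frac{10}{-5 + 4 \cdot 9 + 2 \sqrt{2}}\right) = - 9 \left(- \frac{10}{-5 + 36 + 2 \sqrt{2}}\right) = - 9 \left(- \frac{10}{31 + 2 \sqrt{2}}\right) = \frac{90}{31 + 2 \sqrt{2}}$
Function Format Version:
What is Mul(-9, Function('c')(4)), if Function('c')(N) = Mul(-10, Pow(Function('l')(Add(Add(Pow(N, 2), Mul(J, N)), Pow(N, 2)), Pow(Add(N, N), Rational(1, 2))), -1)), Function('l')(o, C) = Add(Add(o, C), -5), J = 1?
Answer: Add(Rational(2790, 953), Mul(Rational(-180, 953), Pow(2, Rational(1, 2)))) ≈ 2.6605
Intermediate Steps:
Function('l')(o, C) = Add(-5, C, o) (Function('l')(o, C) = Add(Add(C, o), -5) = Add(-5, C, o))
Function('c')(N) = Mul(-10, Pow(Add(-5, N, Mul(2, Pow(N, 2)), Mul(Pow(2, Rational(1, 2)), Pow(N, Rational(1, 2)))), -1)) (Function('c')(N) = Mul(-10, Pow(Add(-5, Pow(Add(N, N), Rational(1, 2)), Add(Add(Pow(N, 2), Mul(1, N)), Pow(N, 2))), -1)) = Mul(-10, Pow(Add(-5, Pow(Mul(2, N), Rational(1, 2)), Add(Add(Pow(N, 2), N), Pow(N, 2))), -1)) = Mul(-10, Pow(Add(-5, Mul(Pow(2, Rational(1, 2)), Pow(N, Rational(1, 2))), Add(Add(N, Pow(N, 2)), Pow(N, 2))), -1)) = Mul(-10, Pow(Add(-5, Mul(Pow(2, Rational(1, 2)), Pow(N, Rational(1, 2))), Add(N, Mul(2, Pow(N, 2)))), -1)) = Mul(-10, Pow(Add(-5, N, Mul(2, Pow(N, 2)), Mul(Pow(2, Rational(1, 2)), Pow(N, Rational(1, 2)))), -1)))
Mul(-9, Function('c')(4)) = Mul(-9, Mul(-10, Pow(Add(-5, Mul(4, Add(1, Mul(2, 4))), Mul(Pow(2, Rational(1, 2)), Pow(4, Rational(1, 2)))), -1))) = Mul(-9, Mul(-10, Pow(Add(-5, Mul(4, Add(1, 8)), Mul(Pow(2, Rational(1, 2)), 2)), -1))) = Mul(-9, Mul(-10, Pow(Add(-5, Mul(4, 9), Mul(2, Pow(2, Rational(1, 2)))), -1))) = Mul(-9, Mul(-10, Pow(Add(-5, 36, Mul(2, Pow(2, Rational(1, 2)))), -1))) = Mul(-9, Mul(-10, Pow(Add(31, Mul(2, Pow(2, Rational(1, 2)))), -1))) = Mul(90, Pow(Add(31, Mul(2, Pow(2, Rational(1, 2)))), -1))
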